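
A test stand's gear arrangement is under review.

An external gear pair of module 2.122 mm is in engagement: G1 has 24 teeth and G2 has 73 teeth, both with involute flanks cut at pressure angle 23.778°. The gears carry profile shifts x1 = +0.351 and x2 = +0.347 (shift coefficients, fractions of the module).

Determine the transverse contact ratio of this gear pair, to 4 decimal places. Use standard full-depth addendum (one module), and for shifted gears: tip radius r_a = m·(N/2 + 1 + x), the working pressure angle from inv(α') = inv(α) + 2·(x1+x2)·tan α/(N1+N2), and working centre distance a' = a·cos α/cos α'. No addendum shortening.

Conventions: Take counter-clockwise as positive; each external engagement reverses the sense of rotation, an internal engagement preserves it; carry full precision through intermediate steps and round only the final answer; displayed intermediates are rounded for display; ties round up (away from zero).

1.4669

single-mesh involute tooth geometry (24T engaging 73T at module 2.122)
base radii: r_b1 = 23.302477, r_b2 = 70.878367
tip radii: r_a1 = 28.330822, r_a2 = 80.311334
inv(α') = inv(23.778°) + 2·(+0.351+0.347)·tan α/(24+73) = 0.03193049  ⇒  α' = 25.50351°
a' = a·cos α / cos α' = 102.9170·cos 23.778°/cos 25.50351° = 104.348691
action lengths: √(r_a1²−r_b1²) = 16.113040, √(r_a2²−r_b2²) = 37.764632
base pitch p_b = π·m·cos α = 6.100574
CR = (16.113040 + 37.764632 − 104.348691·sin 25.50351°)/6.100574 = 1.466852
contact ratio ≈ 1.4669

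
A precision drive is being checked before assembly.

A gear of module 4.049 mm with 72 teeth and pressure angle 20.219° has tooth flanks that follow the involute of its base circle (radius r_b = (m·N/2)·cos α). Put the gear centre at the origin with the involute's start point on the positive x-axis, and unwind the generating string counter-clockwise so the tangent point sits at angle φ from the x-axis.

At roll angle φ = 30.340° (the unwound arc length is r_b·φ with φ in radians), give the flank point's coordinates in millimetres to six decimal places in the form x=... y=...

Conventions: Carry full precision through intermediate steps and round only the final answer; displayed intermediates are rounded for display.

recognized (one wheel, involute flank): single-mesh tooth geometry, m = 4.049, N = 72
pitch radius r_p = m·N/2 = 4.049·72/2 = 145.764000
base radius r_b = r_p·cos α = 145.764000·cos 20.219° = 136.781799
roll angle φ = 30.340° = 0.52953290 rad
x = r_b·(cos φ + φ·sin φ) = 154.635408
y = r_b·(sin φ − φ·cos φ) = 6.582015

x=154.635408 y=6.582015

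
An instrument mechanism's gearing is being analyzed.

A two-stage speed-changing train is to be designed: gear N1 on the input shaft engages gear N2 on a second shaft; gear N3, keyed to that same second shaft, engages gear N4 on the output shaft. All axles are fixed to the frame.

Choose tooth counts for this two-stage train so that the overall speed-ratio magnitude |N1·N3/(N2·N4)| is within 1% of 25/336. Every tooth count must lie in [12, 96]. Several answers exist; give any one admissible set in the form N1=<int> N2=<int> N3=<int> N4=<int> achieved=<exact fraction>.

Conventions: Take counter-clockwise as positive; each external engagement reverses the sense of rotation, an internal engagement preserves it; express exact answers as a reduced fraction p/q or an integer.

N1=15 N2=36 N3=15 N4=84 achieved=25/336

design class (target 25/336): fixed-axis compound train
target = 25/336 in lowest terms: an exact hit needs N1·N3 = k·25 and N2·N4 = k·336 for one integer k, every count in [12, 96]; additionally prefer no 1:1 stage (N1 ≠ N2, N3 ≠ N4)
k = 1…8: no 1:1-free in-range split of k·25 and k·336 into factor pairs; take k = 9
k = 9: N1·N3 = 225 = 15·15, N2·N4 = 3024 = 36·84
achieved = 15·15/(36·84) = 25/336; |achieved − target| = 0 ≤ 1/1344 ✓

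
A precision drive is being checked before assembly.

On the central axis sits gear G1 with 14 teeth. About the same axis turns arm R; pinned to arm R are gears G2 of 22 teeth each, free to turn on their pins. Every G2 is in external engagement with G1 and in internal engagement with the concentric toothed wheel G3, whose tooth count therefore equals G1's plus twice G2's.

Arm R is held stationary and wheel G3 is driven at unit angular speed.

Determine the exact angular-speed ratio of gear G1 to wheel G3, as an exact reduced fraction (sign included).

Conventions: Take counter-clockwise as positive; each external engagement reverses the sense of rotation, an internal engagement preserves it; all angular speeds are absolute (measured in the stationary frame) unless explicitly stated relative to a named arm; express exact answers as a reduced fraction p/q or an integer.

-29/7

topology: planetary set — G1 14T / G2 22T / G3 58T, arm = carrier (Willis)
ring teeth: 14 + 2·22 = 58
14(ω_sun−ω_arm) = −58(ω_ring−ω_arm),  ω_arm = 0, ω_ring = 1
ω_sun = 0 − (58/14)(1−0) = -29/7
ω_out/ω_in = -29/7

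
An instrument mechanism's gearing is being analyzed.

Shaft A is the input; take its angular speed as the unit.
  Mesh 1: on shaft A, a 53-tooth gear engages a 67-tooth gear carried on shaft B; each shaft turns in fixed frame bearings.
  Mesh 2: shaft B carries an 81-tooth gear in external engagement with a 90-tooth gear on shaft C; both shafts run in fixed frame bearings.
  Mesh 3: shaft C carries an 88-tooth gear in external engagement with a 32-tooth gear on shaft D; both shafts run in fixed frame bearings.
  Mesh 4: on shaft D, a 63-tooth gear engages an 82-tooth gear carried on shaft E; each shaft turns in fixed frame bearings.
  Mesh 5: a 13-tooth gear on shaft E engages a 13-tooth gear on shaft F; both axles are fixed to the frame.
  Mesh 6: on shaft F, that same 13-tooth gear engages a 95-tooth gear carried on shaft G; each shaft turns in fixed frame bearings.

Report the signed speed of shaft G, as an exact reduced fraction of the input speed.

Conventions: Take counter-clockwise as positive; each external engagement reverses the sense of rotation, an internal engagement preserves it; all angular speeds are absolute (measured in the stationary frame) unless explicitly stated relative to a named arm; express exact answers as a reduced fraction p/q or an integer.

6-mesh fixed-axis compound train (all bearings frame-fixed)
mesh 1 [53T→67T]: |ω|/ω_in = 1×53/67 = 53/67, sense flips to −
mesh 2 [81T→90T]: |ω|/ω_in = (53/67)×81/90 = 477/670, sense flips to +
mesh 3 [88T→32T]: |ω|/ω_in = (477/670)×88/32 = 5247/2680, sense flips to −
mesh 4 [63T→82T]: |ω|/ω_in = (5247/2680)×63/82 = 330561/219760, sense flips to +
mesh 5 [13T→13T]: |ω|/ω_in = (330561/219760)×13/13 = 330561/219760, sense flips to −
mesh 6 [13T→95T]: |ω|/ω_in = (330561/219760)×13/95 = 4297293/20877200, sense flips to +
signed output speed (× input speed) = 4297293/20877200

4297293/20877200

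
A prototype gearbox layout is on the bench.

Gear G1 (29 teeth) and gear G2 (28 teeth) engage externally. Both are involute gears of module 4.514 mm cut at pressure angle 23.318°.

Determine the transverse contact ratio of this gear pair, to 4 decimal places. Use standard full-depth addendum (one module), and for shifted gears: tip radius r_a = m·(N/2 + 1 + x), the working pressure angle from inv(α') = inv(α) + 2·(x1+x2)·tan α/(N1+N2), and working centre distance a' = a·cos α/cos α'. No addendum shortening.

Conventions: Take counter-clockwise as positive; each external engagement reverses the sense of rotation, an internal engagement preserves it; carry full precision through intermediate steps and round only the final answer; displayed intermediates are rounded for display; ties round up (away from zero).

single-mesh involute tooth geometry (29T engaging 28T at module 4.514)
base radii: r_b1 = 60.106935, r_b2 = 58.034282
tip radii: r_a1 = 69.967000, r_a2 = 67.710000
no profile shift: α' = α, a' = a
action lengths: √(r_a1²−r_b1²) = 35.812533, √(r_a2²−r_b2²) = 34.880743
base pitch p_b = π·m·cos α = 13.022862
CR = (35.812533 + 34.880743 − 128.649000·sin 23.31800°)/13.022862 = 1.518071
contact ratio ≈ 1.5181

1.5181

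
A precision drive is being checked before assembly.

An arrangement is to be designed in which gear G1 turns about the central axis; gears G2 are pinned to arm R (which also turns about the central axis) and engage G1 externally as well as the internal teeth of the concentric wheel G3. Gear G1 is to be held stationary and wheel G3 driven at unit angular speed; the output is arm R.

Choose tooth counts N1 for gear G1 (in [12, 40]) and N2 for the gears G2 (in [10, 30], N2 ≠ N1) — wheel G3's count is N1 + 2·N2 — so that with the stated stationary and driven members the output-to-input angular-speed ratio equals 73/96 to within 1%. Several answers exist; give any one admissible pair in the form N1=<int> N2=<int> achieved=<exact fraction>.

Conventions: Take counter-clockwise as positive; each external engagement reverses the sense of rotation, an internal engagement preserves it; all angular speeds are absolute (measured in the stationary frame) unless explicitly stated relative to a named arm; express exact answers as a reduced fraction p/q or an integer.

planetary set to be sized for 73/96 (Willis relation)
Willis with ω_sun = 0: ω_arm/ω_ring = N3/(N1+N3); set equal to 73/96  ⇒  N3/N1 = (73/96)/(1 − 73/96) = 73/23
N3 = N1 + 2·N2  ⇒  N2/N1 = (N3/N1 − 1)/2 = (73/23 − 1)/2 = 25/23
smallest multiple with N1 ≥ 12 and N2 ≥ 10: k = 1  ⇒  N1 = 1·23 = 23, N2 = 1·25 = 25 (N1 ≤ 40, N2 ≤ 30, N2 ≠ N1 ✓), N3 = 23 + 2·25 = 73
check: N3/(N1+N3) with N1 = 23, N3 = 73 gives 73/96; |achieved − target| = 0 ≤ 73/9600 ✓

N1=23 N2=25 achieved=73/96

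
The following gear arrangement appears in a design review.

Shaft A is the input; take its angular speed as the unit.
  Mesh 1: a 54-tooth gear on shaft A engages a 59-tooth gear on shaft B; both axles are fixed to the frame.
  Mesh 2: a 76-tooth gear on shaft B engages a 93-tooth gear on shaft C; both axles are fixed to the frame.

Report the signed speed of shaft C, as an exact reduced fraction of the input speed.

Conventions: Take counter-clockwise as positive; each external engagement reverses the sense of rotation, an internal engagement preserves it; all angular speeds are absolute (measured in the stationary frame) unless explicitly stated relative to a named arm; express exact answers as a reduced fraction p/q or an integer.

2-mesh fixed-axis compound train (all bearings frame-fixed)
mesh 1 [54T→59T]: |ω|/ω_in = 1×54/59 = 54/59, sense flips to −
mesh 2 [76T→93T]: |ω|/ω_in = (54/59)×76/93 = 1368/1829, sense flips to +
signed output speed (× input speed) = 1368/1829

1368/1829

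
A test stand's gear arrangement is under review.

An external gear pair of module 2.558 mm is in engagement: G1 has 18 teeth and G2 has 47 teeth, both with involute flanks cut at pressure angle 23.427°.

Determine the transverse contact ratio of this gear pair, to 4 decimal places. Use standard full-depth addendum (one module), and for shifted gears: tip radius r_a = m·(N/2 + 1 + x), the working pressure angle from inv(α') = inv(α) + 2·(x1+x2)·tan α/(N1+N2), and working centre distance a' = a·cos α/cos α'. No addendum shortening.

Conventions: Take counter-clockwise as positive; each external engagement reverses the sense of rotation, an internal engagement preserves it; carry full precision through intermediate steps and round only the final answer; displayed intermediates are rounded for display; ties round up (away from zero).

single-mesh involute tooth geometry (18T engaging 47T at module 2.558)
base radii: r_b1 = 21.124236, r_b2 = 55.157727
tip radii: r_a1 = 25.580000, r_a2 = 62.671000
no profile shift: α' = α, a' = a
action lengths: √(r_a1²−r_b1²) = 14.425777, √(r_a2²−r_b2²) = 29.753644
base pitch p_b = π·m·cos α = 7.373749
CR = (14.425777 + 29.753644 − 83.135000·sin 23.42700°)/7.373749 = 1.508945
contact ratio ≈ 1.5089

1.5089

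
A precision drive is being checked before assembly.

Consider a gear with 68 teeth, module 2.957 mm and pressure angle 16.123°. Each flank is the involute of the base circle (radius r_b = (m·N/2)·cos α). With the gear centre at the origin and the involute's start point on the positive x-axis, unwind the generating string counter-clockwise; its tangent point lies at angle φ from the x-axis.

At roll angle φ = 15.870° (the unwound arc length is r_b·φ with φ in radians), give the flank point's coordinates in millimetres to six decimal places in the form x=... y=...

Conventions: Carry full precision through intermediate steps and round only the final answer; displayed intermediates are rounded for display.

single-mesh involute tooth geometry (68T wheel at module 2.957)
pitch radius r_p = m·N/2 = 2.957·68/2 = 100.538000
base radius r_b = r_p·cos α = 100.538000·cos 16.123° = 96.583615
roll angle φ = 15.870° = 0.27698375 rad
x = r_b·(cos φ + φ·sin φ) = 100.217804
y = r_b·(sin φ − φ·cos φ) = 0.678906

x=100.217804 y=0.678906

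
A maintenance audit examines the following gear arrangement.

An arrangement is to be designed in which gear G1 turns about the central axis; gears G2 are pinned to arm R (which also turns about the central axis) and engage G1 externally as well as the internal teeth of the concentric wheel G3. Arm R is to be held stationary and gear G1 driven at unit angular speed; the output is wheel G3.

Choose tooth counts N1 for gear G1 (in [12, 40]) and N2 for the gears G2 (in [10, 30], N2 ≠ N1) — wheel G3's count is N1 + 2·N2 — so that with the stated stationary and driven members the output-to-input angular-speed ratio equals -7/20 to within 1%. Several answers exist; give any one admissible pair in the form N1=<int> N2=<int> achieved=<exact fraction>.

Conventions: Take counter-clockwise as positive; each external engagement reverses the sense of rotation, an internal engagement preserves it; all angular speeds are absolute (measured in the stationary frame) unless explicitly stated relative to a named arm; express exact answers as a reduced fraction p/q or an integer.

N1=14 N2=13 achieved=-7/20

planetary set to be sized for -7/20 (Willis relation)
Willis with ω_arm = 0: ω_ring/ω_sun = −N1/N3; set equal to -7/20  ⇒  N3/N1 = −1/(-7/20) = 20/7
N3 = N1 + 2·N2  ⇒  N2/N1 = (N3/N1 − 1)/2 = (20/7 − 1)/2 = 13/14
smallest multiple with N1 ≥ 12 and N2 ≥ 10: k = 1  ⇒  N1 = 1·14 = 14, N2 = 1·13 = 13 (N1 ≤ 40, N2 ≤ 30, N2 ≠ N1 ✓), N3 = 14 + 2·13 = 40
check: −N1/N3 with N1 = 14, N3 = 40 gives -7/20; |achieved − target| = 0 ≤ 7/2000 ✓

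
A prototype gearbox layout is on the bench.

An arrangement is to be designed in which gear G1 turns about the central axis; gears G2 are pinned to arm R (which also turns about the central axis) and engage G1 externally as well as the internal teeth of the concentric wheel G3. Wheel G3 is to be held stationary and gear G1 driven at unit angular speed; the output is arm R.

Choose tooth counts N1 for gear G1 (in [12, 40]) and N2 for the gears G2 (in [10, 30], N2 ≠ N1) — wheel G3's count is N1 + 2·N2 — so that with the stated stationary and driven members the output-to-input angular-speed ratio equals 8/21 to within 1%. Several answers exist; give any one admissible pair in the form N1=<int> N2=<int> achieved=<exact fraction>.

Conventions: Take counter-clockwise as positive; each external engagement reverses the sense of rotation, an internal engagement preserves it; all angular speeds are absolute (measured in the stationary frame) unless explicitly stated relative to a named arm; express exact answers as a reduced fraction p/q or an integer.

design class (target 8/21): planetary set
Willis with ω_ring = 0: ω_arm/ω_sun = N1/(N1+N3); set equal to 8/21  ⇒  N3/N1 = 1/(8/21) − 1 = 13/8
N3 = N1 + 2·N2  ⇒  N2/N1 = (N3/N1 − 1)/2 = (13/8 − 1)/2 = 5/16
smallest multiple with N1 ≥ 12 and N2 ≥ 10: k = 2  ⇒  N1 = 2·16 = 32, N2 = 2·5 = 10 (N1 ≤ 40, N2 ≤ 30, N2 ≠ N1 ✓), N3 = 32 + 2·10 = 52
check: N1/(N1+N3) with N1 = 32, N3 = 52 gives 8/21; |achieved − target| = 0 ≤ 2/525 ✓

N1=32 N2=10 achieved=8/21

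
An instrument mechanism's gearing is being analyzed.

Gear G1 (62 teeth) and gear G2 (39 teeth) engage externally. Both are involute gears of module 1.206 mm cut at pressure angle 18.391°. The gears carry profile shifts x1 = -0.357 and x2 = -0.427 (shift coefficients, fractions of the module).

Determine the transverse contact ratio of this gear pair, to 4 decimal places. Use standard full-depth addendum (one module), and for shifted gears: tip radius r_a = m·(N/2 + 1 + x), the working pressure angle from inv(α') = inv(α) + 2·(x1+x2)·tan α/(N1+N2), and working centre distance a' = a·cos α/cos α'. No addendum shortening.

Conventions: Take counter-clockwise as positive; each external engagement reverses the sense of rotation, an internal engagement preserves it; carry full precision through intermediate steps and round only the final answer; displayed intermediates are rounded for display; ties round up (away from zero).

class = single-mesh tooth geometry [involute pair 62T × 39T, m = 1.206]
base radii: r_b1 = 35.476532, r_b2 = 22.315883
tip radii: r_a1 = 38.161458, r_a2 = 24.208038
inv(α') = inv(18.391°) + 2·(-0.357-0.427)·tan α/(62+39) = 0.00633608  ⇒  α' = 15.14713°
a' = a·cos α / cos α' = 60.9030·cos 18.391°/cos 15.14713° = 59.872505
action lengths: √(r_a1²−r_b1²) = 14.061030, √(r_a2²−r_b2²) = 9.382456
base pitch p_b = π·m·cos α = 3.595252
CR = (14.061030 + 9.382456 − 59.872505·sin 15.14713°)/3.595252 = 2.169216
contact ratio ≈ 2.1692

2.1692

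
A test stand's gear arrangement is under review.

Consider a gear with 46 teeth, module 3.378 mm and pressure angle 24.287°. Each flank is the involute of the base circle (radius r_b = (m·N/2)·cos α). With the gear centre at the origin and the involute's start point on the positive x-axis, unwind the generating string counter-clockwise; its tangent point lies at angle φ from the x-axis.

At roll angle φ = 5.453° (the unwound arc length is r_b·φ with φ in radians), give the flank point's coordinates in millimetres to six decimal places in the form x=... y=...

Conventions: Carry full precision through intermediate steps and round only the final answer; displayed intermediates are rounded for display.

x=71.137822 y=0.020331

single-mesh involute tooth geometry (46T wheel at module 3.378)
pitch radius r_p = m·N/2 = 3.378·46/2 = 77.694000
base radius r_b = r_p·cos α = 77.694000·cos 24.287° = 70.817819
roll angle φ = 5.453° = 0.09517280 rad
x = r_b·(cos φ + φ·sin φ) = 71.137822
y = r_b·(sin φ − φ·cos φ) = 0.020331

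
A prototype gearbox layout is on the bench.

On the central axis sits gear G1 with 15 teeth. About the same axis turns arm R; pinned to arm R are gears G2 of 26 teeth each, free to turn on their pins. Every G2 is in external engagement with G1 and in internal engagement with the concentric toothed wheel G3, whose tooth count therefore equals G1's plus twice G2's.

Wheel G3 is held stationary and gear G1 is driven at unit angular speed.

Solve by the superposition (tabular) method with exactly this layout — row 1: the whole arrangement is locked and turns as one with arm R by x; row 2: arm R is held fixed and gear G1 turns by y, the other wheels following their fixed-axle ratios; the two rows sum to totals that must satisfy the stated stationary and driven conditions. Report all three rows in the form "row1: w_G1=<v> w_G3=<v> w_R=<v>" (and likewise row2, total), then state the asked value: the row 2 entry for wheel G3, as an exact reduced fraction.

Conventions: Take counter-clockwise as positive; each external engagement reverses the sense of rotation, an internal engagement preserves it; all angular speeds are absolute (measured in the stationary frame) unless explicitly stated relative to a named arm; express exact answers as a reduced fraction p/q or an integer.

row1: w_G1=15/82 w_G3=15/82 w_R=15/82
row2: w_G1=67/82 w_G3=-15/82 w_R=0
total: w_G1=1 w_G3=0 w_R=15/82
asked value: -15/82

planetary set (15T centre, 26T on arm, 67T internal) — Willis relation
row 1 (train locked, turned with arm): all members turn x
row 2 — arm fixed, fixed-axis ratios: sun y, ring −(15/67)·y, arm 0
boundary: total ω_ring = x − (15/67)·y = 0 and total ω_sun = x + y = 1  ⇒  y = 67/82, x = 15/82
row 2 ring = −(15/67)·67/82 = -15/82
totals (row 1 + row 2): sun 15/82 + 67/82 = 1, ring 15/82 + (-15/82) = 0, arm 15/82 + 0 = 15/82
asked cell (row2, ring) = -15/82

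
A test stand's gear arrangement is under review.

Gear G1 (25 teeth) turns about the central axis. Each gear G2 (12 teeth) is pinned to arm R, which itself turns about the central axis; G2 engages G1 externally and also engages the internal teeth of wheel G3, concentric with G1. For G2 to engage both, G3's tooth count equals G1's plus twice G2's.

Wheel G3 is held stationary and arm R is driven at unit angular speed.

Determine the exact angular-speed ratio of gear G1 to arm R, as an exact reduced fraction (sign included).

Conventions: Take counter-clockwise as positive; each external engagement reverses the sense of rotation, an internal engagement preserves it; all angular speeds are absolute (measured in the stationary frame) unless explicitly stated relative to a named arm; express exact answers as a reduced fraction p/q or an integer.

recognized (axles ride arm R): planetary set, 25/12/49 teeth
ring teeth: 25 + 2·12 = 49
25(ω_sun−ω_arm) = −49(ω_ring−ω_arm),  ω_ring = 0, ω_arm = 1
ω_sun = 1 − (49/25)(0−1) = 74/25
ω_out/ω_in = 74/25

74/25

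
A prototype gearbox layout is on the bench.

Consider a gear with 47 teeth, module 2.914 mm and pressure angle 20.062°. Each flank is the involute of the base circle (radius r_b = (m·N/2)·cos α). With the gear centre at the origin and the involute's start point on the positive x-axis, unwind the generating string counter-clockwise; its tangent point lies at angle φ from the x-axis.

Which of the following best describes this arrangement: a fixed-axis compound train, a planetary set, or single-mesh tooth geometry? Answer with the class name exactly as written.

single-mesh tooth geometry

recognized (one wheel, involute flank): single-mesh tooth geometry, m = 2.914, N = 47
classification: single-mesh tooth geometry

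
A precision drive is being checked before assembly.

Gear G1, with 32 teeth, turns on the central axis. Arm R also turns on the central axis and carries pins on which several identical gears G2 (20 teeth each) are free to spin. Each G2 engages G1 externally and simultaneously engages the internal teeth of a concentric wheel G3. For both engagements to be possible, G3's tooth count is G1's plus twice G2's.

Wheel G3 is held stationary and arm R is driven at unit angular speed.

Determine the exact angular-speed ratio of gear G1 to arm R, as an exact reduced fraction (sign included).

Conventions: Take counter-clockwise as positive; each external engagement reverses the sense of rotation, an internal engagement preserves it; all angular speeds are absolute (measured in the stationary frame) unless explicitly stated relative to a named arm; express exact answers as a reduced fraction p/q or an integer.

13/4

planetary set (32T centre, 20T on arm, 72T internal) — Willis relation
ring teeth: 32 + 2·20 = 72
32(ω_sun−ω_arm) = −72(ω_ring−ω_arm),  ω_ring = 0, ω_arm = 1
ω_sun = 1 − (72/32)(0−1) = 13/4
ω_out/ω_in = 13/4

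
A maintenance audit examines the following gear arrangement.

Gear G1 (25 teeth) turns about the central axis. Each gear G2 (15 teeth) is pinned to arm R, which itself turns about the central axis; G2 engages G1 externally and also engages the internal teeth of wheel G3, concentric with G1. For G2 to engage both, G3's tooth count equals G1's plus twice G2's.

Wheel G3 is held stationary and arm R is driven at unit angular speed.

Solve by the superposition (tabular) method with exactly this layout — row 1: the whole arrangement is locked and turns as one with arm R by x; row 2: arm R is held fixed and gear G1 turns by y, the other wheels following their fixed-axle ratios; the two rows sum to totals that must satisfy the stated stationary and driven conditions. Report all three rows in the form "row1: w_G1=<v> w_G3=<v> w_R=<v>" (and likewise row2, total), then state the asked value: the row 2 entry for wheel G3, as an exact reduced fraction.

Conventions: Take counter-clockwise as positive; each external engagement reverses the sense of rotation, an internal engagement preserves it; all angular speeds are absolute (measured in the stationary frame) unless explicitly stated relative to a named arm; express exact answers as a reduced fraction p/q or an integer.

row1: w_G1=1 w_G3=1 w_R=1
row2: w_G1=11/5 w_G3=-1 w_R=0
total: w_G1=16/5 w_G3=0 w_R=1
asked value: -1

recognized (axles ride arm R): planetary set, 25/15/55 teeth
row 1 (train locked, turned with arm): all members turn x
row 2 — arm fixed, fixed-axis ratios: sun y, ring −(25/55)·y, arm 0
boundary: total ω_ring = x − (25/55)·y = 0 and total ω_arm = x = 1  ⇒  y = 11/5, x = 1
row 2 ring = −(25/55)·11/5 = -1
totals (row 1 + row 2): sun 1 + 11/5 = 16/5, ring 1 + (-1) = 0, arm 1 + 0 = 1
asked cell (row2, ring) = -1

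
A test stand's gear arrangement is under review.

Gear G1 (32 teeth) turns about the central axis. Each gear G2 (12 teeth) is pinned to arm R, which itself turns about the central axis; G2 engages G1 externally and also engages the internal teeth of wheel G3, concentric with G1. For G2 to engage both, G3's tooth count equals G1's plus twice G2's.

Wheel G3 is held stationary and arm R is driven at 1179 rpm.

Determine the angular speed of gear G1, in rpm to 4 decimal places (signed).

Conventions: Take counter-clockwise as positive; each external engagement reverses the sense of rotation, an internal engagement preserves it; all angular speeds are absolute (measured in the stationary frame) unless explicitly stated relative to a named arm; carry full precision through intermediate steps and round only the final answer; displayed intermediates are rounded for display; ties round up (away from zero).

class = planetary set [G3 = 32+2·12 = 56; Willis about the carrier]
normalise by the input: solve with ω_arm = 1, then scale by 1179 rpm
ring teeth: 32 + 2·12 = 56
32(ω_sun−ω_arm) = −56(ω_ring−ω_arm),  ω_ring = 0, ω_arm = 1
ω_sun = 1 − (56/32)(0−1) = 11/4
scale: ω_sun = 11/4 × 1179 rpm = +3242.2500 rpm

+3242.2500 rpm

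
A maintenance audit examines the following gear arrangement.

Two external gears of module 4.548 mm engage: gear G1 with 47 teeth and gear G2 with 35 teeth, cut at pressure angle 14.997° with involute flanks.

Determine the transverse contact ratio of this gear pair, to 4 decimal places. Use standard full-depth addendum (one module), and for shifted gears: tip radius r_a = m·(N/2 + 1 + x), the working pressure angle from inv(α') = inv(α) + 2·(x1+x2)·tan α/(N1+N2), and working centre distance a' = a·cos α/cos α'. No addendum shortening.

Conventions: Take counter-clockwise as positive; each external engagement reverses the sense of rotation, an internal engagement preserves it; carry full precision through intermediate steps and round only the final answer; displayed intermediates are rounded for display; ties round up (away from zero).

single-mesh involute tooth geometry (47T engaging 35T at module 4.548)
base radii: r_b1 = 103.237669, r_b2 = 76.879115
tip radii: r_a1 = 111.426000, r_a2 = 84.138000
no profile shift: α' = α, a' = a
action lengths: √(r_a1²−r_b1²) = 41.925377, √(r_a2²−r_b2²) = 34.187786
base pitch p_b = π·m·cos α = 13.801306
CR = (41.925377 + 34.187786 − 186.468000·sin 14.99700°)/13.801306 = 2.018731
contact ratio ≈ 2.0187

2.0187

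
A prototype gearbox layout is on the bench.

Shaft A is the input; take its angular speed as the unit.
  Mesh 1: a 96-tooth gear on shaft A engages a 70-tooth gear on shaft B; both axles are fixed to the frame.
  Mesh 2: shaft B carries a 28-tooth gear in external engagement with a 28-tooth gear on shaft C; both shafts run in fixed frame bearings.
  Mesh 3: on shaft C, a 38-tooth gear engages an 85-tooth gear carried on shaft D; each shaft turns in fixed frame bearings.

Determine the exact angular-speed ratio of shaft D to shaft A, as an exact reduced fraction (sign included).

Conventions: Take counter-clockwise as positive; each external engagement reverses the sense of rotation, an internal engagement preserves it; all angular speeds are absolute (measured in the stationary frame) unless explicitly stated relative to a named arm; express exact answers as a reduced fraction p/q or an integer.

class = fixed-axis compound train [3 meshes; 3 ratios multiply, 3 sense flips]
mesh 1 [96T→70T]: running ratio 48/35, sense −
mesh 2 [28T→28T]: running ratio 48/35, sense +
mesh 3 [38T→85T]: running ratio 1824/2975, sense −
ω_out/ω_in = -1824/2975

-1824/2975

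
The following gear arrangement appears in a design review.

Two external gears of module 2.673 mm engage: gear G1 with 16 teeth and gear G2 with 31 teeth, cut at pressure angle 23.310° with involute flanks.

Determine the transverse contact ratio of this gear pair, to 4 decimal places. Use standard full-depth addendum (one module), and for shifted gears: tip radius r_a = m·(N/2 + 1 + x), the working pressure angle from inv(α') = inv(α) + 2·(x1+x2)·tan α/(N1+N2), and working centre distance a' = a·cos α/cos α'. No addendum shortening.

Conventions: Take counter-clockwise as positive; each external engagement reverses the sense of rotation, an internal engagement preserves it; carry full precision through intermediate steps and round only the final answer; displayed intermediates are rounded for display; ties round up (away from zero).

1.4706

topology: single-mesh involute geometry — m = 2.673, 16T/31T pair
base radii: r_b1 = 19.638581, r_b2 = 38.049750
tip radii: r_a1 = 24.057000, r_a2 = 44.104500
no profile shift: α' = α, a' = a
action lengths: √(r_a1²−r_b1²) = 13.894797, √(r_a2²−r_b2²) = 22.302991
base pitch p_b = π·m·cos α = 7.712053
CR = (13.894797 + 22.302991 − 62.815500·sin 23.31000°)/7.712053 = 1.470598
contact ratio ≈ 1.4706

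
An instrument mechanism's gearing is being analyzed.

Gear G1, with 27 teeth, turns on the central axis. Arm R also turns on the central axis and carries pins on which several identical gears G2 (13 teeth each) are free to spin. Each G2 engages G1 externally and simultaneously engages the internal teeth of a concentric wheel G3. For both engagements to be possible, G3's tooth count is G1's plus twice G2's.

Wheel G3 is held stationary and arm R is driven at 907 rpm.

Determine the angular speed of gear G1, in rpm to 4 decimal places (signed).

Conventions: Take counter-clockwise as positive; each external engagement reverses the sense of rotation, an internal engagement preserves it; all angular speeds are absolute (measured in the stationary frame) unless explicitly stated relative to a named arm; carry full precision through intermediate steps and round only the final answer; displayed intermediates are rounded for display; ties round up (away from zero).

+2687.4074 rpm

class = planetary set [G3 = 27+2·13 = 53; Willis about the carrier]
normalise by the input: solve with ω_arm = 1, then scale by 907 rpm
ring teeth: 27 + 2·13 = 53
27(ω_sun−ω_arm) = −53(ω_ring−ω_arm),  ω_ring = 0, ω_arm = 1
ω_sun = 1 − (53/27)(0−1) = 80/27
scale: ω_sun = 80/27 × 907 rpm = +2687.4074 rpm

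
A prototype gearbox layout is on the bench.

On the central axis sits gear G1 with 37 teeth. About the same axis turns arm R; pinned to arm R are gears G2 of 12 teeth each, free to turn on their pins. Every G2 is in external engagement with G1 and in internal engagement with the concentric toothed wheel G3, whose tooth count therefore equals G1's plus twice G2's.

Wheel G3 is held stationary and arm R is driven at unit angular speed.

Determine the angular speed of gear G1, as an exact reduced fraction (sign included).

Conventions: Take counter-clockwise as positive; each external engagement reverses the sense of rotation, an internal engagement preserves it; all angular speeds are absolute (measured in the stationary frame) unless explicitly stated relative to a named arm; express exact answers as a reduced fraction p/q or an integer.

98/37

recognized (axles ride arm R): planetary set, 37/12/61 teeth
ring teeth: 37 + 2·12 = 61
37(ω_sun−ω_arm) = −61(ω_ring−ω_arm),  ω_ring = 0, ω_arm = 1
ω_sun = 1 − (61/37)(0−1) = 98/37
exact speed ratio = 98/37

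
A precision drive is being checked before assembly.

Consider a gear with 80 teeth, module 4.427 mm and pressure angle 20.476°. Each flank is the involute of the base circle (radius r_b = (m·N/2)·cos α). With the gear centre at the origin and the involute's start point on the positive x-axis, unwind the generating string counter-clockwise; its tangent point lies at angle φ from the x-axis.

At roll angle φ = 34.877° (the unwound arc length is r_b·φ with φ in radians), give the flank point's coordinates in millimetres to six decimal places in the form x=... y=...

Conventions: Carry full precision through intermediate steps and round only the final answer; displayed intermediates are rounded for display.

recognized (one wheel, involute flank): single-mesh tooth geometry, m = 4.427, N = 80
pitch radius r_p = m·N/2 = 4.427·80/2 = 177.080000
base radius r_b = r_p·cos α = 177.080000·cos 20.476° = 165.891873
roll angle φ = 34.877° = 0.60871848 rad
x = r_b·(cos φ + φ·sin φ) = 193.837490
y = r_b·(sin φ − φ·cos φ) = 12.016415

x=193.837490 y=12.016415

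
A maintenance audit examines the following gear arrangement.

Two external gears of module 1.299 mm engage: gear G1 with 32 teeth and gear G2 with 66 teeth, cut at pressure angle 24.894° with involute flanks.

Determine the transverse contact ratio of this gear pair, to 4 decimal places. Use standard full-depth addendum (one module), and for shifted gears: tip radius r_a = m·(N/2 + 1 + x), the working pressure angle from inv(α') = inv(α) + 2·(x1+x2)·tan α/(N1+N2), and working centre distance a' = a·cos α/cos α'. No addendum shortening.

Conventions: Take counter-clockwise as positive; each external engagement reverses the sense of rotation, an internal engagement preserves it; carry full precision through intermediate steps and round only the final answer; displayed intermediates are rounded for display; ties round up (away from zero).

single-mesh involute tooth geometry (32T engaging 66T at module 1.299)
base radii: r_b1 = 18.852919, r_b2 = 38.884146
tip radii: r_a1 = 22.083000, r_a2 = 44.166000
no profile shift: α' = α, a' = a
action lengths: √(r_a1²−r_b1²) = 11.498971, √(r_a2²−r_b2²) = 20.944182
base pitch p_b = π·m·cos α = 3.701762
CR = (11.498971 + 20.944182 − 63.651000·sin 24.89400°)/3.701762 = 1.526259
contact ratio ≈ 1.5263

1.5263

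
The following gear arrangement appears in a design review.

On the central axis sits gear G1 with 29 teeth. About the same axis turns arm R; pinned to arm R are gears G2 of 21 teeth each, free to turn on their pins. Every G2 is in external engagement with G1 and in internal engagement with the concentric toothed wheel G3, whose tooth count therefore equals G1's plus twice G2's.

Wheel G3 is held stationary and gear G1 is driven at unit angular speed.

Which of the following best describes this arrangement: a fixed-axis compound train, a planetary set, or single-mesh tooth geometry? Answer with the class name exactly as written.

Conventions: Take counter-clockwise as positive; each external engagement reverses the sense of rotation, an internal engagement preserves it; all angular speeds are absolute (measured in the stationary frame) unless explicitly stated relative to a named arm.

recognized (axles ride arm R): planetary set, 29/21/71 teeth
classification: planetary set

planetary set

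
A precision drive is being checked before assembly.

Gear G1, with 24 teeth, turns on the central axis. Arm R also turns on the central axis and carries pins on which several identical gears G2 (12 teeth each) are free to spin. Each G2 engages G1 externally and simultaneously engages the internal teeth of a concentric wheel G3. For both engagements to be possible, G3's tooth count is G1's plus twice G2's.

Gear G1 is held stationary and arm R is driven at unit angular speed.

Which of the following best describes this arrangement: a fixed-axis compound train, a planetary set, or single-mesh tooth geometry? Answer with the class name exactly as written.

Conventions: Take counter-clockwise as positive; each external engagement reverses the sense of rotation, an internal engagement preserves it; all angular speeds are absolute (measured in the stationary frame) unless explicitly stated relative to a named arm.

recognized (axles ride arm R): planetary set, 24/12/48 teeth
classification: planetary set

planetary set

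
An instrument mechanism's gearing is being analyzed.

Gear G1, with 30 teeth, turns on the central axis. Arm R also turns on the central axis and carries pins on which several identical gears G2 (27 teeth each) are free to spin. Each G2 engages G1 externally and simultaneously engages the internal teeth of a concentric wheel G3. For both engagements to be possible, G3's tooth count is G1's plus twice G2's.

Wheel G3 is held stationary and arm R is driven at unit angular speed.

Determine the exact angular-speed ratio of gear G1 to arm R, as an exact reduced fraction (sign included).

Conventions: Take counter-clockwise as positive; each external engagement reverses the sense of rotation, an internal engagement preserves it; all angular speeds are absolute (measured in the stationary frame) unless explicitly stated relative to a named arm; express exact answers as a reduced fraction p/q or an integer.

planetary set (30T centre, 27T on arm, 84T internal) — Willis relation
ring teeth: 30 + 2·27 = 84
30(ω_sun−ω_arm) = −84(ω_ring−ω_arm),  ω_ring = 0, ω_arm = 1
ω_sun = 1 − (84/30)(0−1) = 19/5
ω_out/ω_in = 19/5

19/5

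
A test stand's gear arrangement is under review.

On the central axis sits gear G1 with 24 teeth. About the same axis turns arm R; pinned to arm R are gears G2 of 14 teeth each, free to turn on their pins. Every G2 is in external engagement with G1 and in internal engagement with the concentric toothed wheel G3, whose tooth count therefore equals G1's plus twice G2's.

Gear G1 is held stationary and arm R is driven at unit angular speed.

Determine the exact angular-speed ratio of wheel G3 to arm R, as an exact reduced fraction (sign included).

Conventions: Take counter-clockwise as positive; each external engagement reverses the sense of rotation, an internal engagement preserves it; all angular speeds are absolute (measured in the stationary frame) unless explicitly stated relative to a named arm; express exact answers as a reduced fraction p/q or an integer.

recognized (axles ride arm R): planetary set, 24/14/52 teeth
ring teeth: 24 + 2·14 = 52
24(ω_sun−ω_arm) = −52(ω_ring−ω_arm),  ω_sun = 0, ω_arm = 1
ω_ring = 1 − (24/52)(0−1) = 19/13
ω_out/ω_in = 19/13

19/13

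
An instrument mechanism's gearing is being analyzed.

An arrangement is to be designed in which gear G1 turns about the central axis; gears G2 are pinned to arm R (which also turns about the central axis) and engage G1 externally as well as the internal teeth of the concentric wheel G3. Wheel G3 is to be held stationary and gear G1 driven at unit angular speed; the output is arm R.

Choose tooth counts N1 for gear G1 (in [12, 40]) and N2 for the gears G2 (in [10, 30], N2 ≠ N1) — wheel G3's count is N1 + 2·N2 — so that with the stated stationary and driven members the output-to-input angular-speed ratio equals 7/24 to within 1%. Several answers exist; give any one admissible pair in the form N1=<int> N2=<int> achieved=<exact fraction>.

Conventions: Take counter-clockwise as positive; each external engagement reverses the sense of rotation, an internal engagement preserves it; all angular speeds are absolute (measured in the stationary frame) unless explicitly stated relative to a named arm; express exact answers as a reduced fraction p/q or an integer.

class = planetary set [ratio 7/24 wanted; Willis about the carrier]
Willis with ω_ring = 0: ω_arm/ω_sun = N1/(N1+N3); set equal to 7/24  ⇒  N3/N1 = 1/(7/24) − 1 = 17/7
N3 = N1 + 2·N2  ⇒  N2/N1 = (N3/N1 − 1)/2 = (17/7 − 1)/2 = 5/7
smallest multiple with N1 ≥ 12 and N2 ≥ 10: k = 2  ⇒  N1 = 2·7 = 14, N2 = 2·5 = 10 (N1 ≤ 40, N2 ≤ 30, N2 ≠ N1 ✓), N3 = 14 + 2·10 = 34
check: N1/(N1+N3) with N1 = 14, N3 = 34 gives 7/24; |achieved − target| = 0 ≤ 7/2400 ✓

N1=14 N2=10 achieved=7/24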